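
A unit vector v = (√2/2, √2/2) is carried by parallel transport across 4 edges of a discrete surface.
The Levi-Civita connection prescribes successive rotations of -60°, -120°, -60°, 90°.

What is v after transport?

Total rotation: (-60°) + (-120°) + (-60°) + 90° = -150°. Final vector: (-0.2588, -0.9659)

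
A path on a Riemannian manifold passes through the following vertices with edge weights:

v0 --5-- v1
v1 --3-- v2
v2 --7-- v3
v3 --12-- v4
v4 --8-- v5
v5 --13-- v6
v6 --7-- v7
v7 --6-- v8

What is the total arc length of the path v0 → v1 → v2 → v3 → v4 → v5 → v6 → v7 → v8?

Arc length = 5 + 3 + 7 + 12 + 8 + 13 + 7 + 6 = 61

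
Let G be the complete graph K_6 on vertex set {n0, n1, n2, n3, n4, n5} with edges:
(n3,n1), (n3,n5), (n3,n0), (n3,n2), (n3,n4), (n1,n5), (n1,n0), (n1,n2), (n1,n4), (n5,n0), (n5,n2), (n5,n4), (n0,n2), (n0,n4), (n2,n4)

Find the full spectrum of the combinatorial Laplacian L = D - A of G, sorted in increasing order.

For the complete graph K_n, L = nI − J (J = all-ones matrix). J has eigenvalues n (once, eigenvector 𝟙) and 0 (multiplicity n−1), so L has eigenvalues 0 (once) and n (multiplicity n−1). Here n = 6: eigenvalue 0 once and 6 with multiplicity 5.
Laplacian eigenvalues (increasing order): [0.0, 6.0, 6.0, 6.0, 6.0, 6.0]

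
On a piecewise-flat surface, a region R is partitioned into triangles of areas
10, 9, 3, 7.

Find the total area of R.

10 + 9 + 3 + 7 = 29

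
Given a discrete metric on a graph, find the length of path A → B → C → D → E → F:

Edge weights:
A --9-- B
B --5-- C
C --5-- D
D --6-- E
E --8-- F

Arc length = 9 + 5 + 5 + 6 + 8 = 33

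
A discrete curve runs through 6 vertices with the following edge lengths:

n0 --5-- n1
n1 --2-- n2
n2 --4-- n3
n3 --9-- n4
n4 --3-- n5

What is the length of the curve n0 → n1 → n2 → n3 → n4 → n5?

Arc length = 5 + 2 + 4 + 9 + 3 = 23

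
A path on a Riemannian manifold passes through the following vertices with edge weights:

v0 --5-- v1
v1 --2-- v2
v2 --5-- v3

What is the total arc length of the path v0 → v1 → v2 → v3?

Arc length = 5 + 2 + 5 = 12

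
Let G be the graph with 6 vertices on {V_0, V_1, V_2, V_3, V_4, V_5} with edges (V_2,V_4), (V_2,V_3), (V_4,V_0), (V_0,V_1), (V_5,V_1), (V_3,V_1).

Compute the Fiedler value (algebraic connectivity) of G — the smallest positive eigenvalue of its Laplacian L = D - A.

Degrees: deg(V_0) = 2, deg(V_1) = 3, deg(V_2) = 2, deg(V_3) = 2, deg(V_4) = 2, deg(V_5) = 1.
L = D − A with rows/columns ordered (V_0, V_1, V_2, V_3, V_4, V_5):
  [ 2, -1,  0,  0, -1,  0]
  [-1,  3,  0, -1,  0, -1]
  [ 0,  0,  2, -1, -1,  0]
  [ 0, -1, -1,  2,  0,  0]
  [-1,  0, -1,  0,  2,  0]
  [ 0, -1,  0,  0,  0,  1]
Characteristic polynomial: det(λI − L) = λ(λ² − 5λ + 3)(λ² − 5λ + 5)(λ − 2).
Roots: λ = 0; (λ² − 5λ + 3) = 0 ⇒ λ = (5 ± √13)/2 ≈ 0.6972, 4.3028; (λ² − 5λ + 5) = 0 ⇒ λ = (5 ± √5)/2 ≈ 1.382, 3.618; (λ − 2) = 0 ⇒ λ = 2.
(Check: the roots sum (with multiplicity) to 12, matching trace L = Σdeg = 2·6 = 12.)
Laplacian eigenvalues: [0.0, 0.6972, 1.382, 2.0, 3.618, 4.3028]. Algebraic connectivity (smallest non-zero eigenvalue) = 0.6972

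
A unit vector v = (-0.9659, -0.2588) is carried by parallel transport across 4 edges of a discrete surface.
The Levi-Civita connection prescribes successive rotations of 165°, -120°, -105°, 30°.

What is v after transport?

Total rotation: 165° + (-120°) + (-105°) + 30° = -30°. Final vector: (-0.9659, 0.2588)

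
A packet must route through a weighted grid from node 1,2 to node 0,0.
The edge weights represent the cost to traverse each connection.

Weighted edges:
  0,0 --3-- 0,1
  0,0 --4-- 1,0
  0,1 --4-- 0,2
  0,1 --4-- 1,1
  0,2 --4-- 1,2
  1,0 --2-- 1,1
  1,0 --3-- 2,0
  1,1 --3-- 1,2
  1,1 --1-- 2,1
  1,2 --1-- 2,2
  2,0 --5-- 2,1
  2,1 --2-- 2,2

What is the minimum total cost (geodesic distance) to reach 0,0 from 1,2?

Shortest path: 1,2 → 1,1 → 1,0 → 0,0, total weight = 9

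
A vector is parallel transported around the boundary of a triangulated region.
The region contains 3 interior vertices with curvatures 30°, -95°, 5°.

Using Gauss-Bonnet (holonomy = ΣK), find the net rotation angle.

Holonomy = total enclosed curvature = 30° + (-95°) + 5° = -60°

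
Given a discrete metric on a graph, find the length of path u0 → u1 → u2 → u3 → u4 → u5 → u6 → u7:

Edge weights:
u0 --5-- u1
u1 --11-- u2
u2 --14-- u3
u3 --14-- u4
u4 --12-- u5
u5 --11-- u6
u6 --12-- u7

Arc length = 5 + 11 + 14 + 14 + 12 + 11 + 12 = 79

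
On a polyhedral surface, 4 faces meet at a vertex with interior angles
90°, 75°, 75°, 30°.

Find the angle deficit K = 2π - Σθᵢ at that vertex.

Sum of angles = 270°. K = 360° - 270° = 90° = π/2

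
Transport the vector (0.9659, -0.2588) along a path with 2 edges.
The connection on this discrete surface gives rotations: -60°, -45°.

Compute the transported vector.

Total rotation: (-60°) + (-45°) = -105°. Final vector: (-0.5000, -0.8660)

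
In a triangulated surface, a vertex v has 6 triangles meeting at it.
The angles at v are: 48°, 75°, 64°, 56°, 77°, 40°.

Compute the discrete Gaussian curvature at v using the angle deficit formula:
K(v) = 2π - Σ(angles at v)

Sum of angles = 360°. K = 360° - 360° = 0° = 0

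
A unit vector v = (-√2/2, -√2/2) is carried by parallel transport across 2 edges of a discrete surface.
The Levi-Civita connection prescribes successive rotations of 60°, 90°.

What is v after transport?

Total rotation: 60° + 90° = 150°. Final vector: (0.9659, 0.2588)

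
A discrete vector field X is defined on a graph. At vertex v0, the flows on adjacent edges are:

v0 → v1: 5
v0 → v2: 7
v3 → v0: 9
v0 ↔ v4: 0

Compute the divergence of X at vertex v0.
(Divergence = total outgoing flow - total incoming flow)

Divergence = sum of outgoing flows = 5 + 7 + (-9) + 0 = 3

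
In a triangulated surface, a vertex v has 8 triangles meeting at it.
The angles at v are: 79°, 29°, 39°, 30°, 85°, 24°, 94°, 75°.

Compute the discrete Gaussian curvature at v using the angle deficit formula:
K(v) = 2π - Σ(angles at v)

Sum of angles = 455°. K = 360° - 455° = -95° = -19π/36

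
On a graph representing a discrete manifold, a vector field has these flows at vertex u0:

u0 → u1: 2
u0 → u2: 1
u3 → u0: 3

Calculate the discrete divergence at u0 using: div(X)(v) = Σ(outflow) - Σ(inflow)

Divergence = sum of outgoing flows = 2 + 1 + (-3) = 0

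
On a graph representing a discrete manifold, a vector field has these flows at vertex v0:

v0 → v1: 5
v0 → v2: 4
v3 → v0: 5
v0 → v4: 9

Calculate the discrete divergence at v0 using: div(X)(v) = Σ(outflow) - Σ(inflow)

Divergence = sum of outgoing flows = 5 + 4 + (-5) + 9 = 13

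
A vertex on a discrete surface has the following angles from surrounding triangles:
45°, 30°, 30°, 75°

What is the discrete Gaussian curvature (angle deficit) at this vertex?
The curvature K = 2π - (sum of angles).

Sum of angles = 180°. K = 360° - 180° = 180°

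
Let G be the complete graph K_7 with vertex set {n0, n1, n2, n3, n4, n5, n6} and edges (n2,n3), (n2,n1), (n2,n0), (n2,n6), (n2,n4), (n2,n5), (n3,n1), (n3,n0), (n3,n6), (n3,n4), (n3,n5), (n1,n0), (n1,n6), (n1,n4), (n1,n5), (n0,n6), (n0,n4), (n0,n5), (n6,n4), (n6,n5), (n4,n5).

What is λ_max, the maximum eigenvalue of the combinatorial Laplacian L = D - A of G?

For the complete graph K_n, L = nI − J (J = all-ones matrix). J has eigenvalues n (once, eigenvector 𝟙) and 0 (multiplicity n−1), so L has eigenvalues 0 (once) and n (multiplicity n−1). Here n = 7: eigenvalue 0 once and 7 with multiplicity 6.
Laplacian eigenvalues: [0.0, 7.0, 7.0, 7.0, 7.0, 7.0, 7.0]. Largest eigenvalue (spectral radius) = 7.0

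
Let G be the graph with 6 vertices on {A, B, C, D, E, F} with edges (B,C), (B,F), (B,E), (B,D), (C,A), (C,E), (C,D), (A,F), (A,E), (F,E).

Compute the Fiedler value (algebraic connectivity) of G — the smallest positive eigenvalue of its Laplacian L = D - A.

Degrees: deg(A) = 3, deg(B) = 4, deg(C) = 4, deg(D) = 2, deg(E) = 4, deg(F) = 3.
L = D − A with rows/columns ordered (A, B, C, D, E, F):
  [ 3,  0, -1,  0, -1, -1]
  [ 0,  4, -1, -1, -1, -1]
  [-1, -1,  4, -1, -1,  0]
  [ 0, -1, -1,  2,  0,  0]
  [-1, -1, -1,  0,  4, -1]
  [-1, -1,  0,  0, -1,  3]
Characteristic polynomial: det(λI − L) = λ(λ² − 7λ + 9)(λ² − 9λ + 19)(λ − 4).
Roots: λ = 0; (λ² − 7λ + 9) = 0 ⇒ λ = (7 ± √13)/2 ≈ 1.6972, 5.3028; (λ² − 9λ + 19) = 0 ⇒ λ = (9 ± √5)/2 ≈ 3.382, 5.618; (λ − 4) = 0 ⇒ λ = 4.
(Check: the roots sum (with multiplicity) to 20, matching trace L = Σdeg = 2·10 = 20.)
Laplacian eigenvalues: [0.0, 1.6972, 3.382, 4.0, 5.3028, 5.618]. Algebraic connectivity (smallest non-zero eigenvalue) = 1.6972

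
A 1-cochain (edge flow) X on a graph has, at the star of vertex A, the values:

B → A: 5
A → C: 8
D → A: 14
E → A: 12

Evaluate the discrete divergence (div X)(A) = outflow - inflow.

Divergence = sum of outgoing flows = (-5) + 8 + (-14) + (-12) = -23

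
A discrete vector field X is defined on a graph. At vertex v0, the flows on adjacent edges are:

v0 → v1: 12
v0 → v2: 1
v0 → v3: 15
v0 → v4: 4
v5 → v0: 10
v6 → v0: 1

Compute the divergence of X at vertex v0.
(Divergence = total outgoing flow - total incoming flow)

Divergence = sum of outgoing flows = 12 + 1 + 15 + 4 + (-10) + (-1) = 21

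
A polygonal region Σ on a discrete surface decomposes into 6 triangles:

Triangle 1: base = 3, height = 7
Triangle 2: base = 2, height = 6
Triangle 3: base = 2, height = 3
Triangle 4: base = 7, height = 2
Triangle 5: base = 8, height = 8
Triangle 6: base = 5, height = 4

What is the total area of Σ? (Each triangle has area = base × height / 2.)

(1/2)×3×7 + (1/2)×2×6 + (1/2)×2×3 + (1/2)×7×2 + (1/2)×8×8 + (1/2)×5×4 = 68.5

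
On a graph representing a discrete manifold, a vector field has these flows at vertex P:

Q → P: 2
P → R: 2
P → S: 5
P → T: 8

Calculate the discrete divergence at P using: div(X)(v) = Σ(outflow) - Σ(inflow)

Divergence = sum of outgoing flows = (-2) + 2 + 5 + 8 = 13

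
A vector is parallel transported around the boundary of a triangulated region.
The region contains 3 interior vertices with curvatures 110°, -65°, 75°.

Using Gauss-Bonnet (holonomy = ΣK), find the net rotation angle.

Holonomy = total enclosed curvature = 110° + (-65°) + 75° = 120°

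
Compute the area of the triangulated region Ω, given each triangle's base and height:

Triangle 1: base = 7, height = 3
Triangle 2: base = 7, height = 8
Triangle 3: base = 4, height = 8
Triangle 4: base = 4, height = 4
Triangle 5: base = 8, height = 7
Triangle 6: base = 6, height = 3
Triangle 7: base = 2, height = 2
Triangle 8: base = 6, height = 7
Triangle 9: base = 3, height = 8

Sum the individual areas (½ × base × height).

(1/2)×7×3 + (1/2)×7×8 + (1/2)×4×8 + (1/2)×4×4 + (1/2)×8×7 + (1/2)×6×3 + (1/2)×2×2 + (1/2)×6×7 + (1/2)×3×8 = 134.5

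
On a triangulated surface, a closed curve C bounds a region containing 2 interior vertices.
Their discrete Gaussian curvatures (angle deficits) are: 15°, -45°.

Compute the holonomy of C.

Holonomy = total enclosed curvature = 15° + (-45°) = -30°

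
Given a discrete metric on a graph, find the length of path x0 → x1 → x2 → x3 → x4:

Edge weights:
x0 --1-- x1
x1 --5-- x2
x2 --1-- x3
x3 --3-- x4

Arc length = 1 + 5 + 1 + 3 = 10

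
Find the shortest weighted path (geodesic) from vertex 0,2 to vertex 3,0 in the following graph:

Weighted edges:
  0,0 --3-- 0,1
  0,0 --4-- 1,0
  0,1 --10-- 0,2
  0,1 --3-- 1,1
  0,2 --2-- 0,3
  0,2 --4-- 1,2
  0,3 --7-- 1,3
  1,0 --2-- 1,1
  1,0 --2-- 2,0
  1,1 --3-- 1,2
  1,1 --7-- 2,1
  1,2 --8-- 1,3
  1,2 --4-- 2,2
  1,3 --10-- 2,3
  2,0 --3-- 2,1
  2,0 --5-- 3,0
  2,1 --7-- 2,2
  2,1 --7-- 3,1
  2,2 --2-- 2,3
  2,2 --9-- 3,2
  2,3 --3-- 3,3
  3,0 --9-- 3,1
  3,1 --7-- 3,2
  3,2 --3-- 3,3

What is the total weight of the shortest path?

Shortest path: 0,2 → 1,2 → 1,1 → 1,0 → 2,0 → 3,0, total weight = 16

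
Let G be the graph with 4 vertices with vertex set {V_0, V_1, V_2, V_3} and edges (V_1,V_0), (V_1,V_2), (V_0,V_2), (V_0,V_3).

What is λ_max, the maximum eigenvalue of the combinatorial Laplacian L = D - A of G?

Degrees: deg(V_0) = 3, deg(V_1) = 2, deg(V_2) = 2, deg(V_3) = 1.
L = D − A with rows/columns ordered (V_0, V_1, V_2, V_3):
  [ 3, -1, -1, -1]
  [-1,  2, -1,  0]
  [-1, -1,  2,  0]
  [-1,  0,  0,  1]
Characteristic polynomial: det(λI − L) = λ(λ − 1)(λ − 3)(λ − 4).
Roots: λ = 0; (λ − 1) = 0 ⇒ λ = 1; (λ − 3) = 0 ⇒ λ = 3; (λ − 4) = 0 ⇒ λ = 4.
(Check: the roots sum (with multiplicity) to 8, matching trace L = Σdeg = 2·4 = 8.)
Laplacian eigenvalues: [0.0, 1.0, 3.0, 4.0]. Largest eigenvalue (spectral radius) = 4.0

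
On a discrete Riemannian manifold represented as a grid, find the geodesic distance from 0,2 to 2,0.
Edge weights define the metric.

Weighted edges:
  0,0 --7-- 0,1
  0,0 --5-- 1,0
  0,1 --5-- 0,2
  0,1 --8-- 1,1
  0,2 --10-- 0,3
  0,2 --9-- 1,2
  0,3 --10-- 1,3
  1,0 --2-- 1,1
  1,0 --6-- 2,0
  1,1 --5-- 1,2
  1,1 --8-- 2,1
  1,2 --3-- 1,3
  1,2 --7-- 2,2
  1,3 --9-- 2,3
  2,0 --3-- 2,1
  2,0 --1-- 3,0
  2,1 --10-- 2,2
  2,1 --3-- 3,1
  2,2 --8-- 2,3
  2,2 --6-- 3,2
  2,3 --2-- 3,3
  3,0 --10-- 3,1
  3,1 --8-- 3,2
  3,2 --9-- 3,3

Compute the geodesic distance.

Shortest path: 0,2 → 0,1 → 1,1 → 1,0 → 2,0, total weight = 21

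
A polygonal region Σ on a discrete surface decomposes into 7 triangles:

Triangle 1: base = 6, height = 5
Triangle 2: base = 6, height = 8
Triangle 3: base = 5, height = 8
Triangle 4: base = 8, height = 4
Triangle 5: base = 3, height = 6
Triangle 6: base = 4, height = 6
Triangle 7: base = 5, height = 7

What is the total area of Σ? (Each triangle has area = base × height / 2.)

(1/2)×6×5 + (1/2)×6×8 + (1/2)×5×8 + (1/2)×8×4 + (1/2)×3×6 + (1/2)×4×6 + (1/2)×5×7 = 113.5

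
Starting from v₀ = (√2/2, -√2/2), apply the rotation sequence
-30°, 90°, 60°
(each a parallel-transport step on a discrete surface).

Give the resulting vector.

Total rotation: (-30°) + 90° + 60° = 120°. Final vector: (0.2588, 0.9659)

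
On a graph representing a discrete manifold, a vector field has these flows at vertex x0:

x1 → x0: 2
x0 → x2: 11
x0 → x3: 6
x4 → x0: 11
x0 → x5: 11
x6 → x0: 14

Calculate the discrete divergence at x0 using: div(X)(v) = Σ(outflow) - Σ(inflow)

Divergence = sum of outgoing flows = (-2) + 11 + 6 + (-11) + 11 + (-14) = 1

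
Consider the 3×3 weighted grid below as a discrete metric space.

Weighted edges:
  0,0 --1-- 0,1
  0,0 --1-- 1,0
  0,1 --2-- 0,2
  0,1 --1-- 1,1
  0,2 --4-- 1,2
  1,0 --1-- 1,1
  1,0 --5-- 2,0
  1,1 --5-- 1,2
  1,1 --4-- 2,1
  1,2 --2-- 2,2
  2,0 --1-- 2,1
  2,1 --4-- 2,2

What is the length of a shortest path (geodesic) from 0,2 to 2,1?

Shortest path: 0,2 → 0,1 → 1,1 → 2,1, total weight = 7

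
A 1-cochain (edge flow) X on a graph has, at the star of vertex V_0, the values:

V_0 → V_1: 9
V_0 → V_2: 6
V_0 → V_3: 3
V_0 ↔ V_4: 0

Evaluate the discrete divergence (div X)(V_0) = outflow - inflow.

Divergence = sum of outgoing flows = 9 + 6 + 3 + 0 = 18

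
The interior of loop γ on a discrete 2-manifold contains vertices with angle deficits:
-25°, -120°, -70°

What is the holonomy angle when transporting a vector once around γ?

Holonomy = total enclosed curvature = (-25°) + (-120°) + (-70°) = -215°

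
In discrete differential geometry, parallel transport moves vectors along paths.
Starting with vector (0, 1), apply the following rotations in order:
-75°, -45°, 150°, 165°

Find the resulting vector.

Total rotation: (-75°) + (-45°) + 150° + 165° = 195° ≡ -165° (mod 360°). Final vector: (0.2588, -0.9659)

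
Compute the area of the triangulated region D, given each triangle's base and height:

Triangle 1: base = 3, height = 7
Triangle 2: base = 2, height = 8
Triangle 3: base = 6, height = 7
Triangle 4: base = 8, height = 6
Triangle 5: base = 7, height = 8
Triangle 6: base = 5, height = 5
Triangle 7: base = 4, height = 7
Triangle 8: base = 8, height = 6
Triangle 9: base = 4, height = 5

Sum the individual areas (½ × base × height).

(1/2)×3×7 + (1/2)×2×8 + (1/2)×6×7 + (1/2)×8×6 + (1/2)×7×8 + (1/2)×5×5 + (1/2)×4×7 + (1/2)×8×6 + (1/2)×4×5 = 152.0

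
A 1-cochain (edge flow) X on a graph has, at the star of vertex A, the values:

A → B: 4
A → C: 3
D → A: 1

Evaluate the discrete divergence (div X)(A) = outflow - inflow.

Divergence = sum of outgoing flows = 4 + 3 + (-1) = 6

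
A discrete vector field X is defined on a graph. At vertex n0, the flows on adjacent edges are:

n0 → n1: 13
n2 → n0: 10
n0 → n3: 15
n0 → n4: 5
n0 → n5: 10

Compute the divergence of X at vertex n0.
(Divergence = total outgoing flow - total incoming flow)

Divergence = sum of outgoing flows = 13 + (-10) + 15 + 5 + 10 = 33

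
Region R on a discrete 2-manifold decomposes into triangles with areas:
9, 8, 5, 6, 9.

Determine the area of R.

9 + 8 + 5 + 6 + 9 = 37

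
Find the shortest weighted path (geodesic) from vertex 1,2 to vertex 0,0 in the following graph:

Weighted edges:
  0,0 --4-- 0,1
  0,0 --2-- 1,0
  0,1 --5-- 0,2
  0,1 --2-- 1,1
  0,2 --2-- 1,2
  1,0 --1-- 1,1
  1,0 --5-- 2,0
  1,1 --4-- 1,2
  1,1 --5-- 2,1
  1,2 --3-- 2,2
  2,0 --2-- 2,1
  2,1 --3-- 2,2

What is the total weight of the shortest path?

Shortest path: 1,2 → 1,1 → 1,0 → 0,0, total weight = 7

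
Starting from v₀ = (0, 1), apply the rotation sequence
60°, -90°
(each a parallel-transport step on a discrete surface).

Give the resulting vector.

Total rotation: 60° + (-90°) = -30°. Final vector: (0.5000, 0.8660)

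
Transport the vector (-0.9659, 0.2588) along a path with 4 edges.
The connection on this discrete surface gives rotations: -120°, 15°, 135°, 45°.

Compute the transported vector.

Total rotation: (-120°) + 15° + 135° + 45° = 75°. Final vector: (-0.5000, -0.8660)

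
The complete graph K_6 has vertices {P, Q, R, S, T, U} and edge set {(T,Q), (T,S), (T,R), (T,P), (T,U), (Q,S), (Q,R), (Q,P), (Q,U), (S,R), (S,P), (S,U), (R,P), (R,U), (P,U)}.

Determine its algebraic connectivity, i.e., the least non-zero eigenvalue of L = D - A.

For the complete graph K_n, L = nI − J (J = all-ones matrix). J has eigenvalues n (once, eigenvector 𝟙) and 0 (multiplicity n−1), so L has eigenvalues 0 (once) and n (multiplicity n−1). Here n = 6: eigenvalue 0 once and 6 with multiplicity 5.
Laplacian eigenvalues: [0.0, 6.0, 6.0, 6.0, 6.0, 6.0]. Algebraic connectivity (smallest non-zero eigenvalue) = 6.0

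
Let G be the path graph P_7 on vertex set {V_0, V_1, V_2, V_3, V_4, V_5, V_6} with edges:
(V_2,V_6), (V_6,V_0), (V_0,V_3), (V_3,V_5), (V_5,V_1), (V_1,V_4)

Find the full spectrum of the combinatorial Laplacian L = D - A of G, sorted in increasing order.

The path graph P_n has Laplacian eigenvalues λ_k = 2 − 2cos(kπ/n), k = 0, 1, …, n−1. Here n = 7:
k=0: 2 − 2cos(0) = 0.0; k=1: 2 − 2cos(π/7) = 0.1981; k=2: 2 − 2cos(2π/7) = 0.753; k=3: 2 − 2cos(3π/7) = 1.555; k=4: 2 − 2cos(4π/7) = 2.445; k=5: 2 − 2cos(5π/7) = 3.247; k=6: 2 − 2cos(6π/7) = 3.8019.
Laplacian eigenvalues (increasing order): [0.0, 0.1981, 0.753, 1.555, 2.445, 3.247, 3.8019]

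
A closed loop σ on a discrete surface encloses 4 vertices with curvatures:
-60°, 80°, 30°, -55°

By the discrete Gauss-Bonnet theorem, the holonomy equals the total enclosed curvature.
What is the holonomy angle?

Holonomy = total enclosed curvature = (-60°) + 80° + 30° + (-55°) = -5°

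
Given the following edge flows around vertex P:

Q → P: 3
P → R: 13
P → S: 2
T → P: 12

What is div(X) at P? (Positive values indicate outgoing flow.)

Divergence = sum of outgoing flows = (-3) + 13 + 2 + (-12) = 0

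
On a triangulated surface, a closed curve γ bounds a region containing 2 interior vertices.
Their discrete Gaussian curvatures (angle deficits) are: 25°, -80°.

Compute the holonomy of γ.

Holonomy = total enclosed curvature = 25° + (-80°) = -55°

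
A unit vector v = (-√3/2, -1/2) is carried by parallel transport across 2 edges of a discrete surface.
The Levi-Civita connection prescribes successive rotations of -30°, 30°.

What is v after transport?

Total rotation: (-30°) + 30° = 0°. Final vector: (-0.8660, -0.5000)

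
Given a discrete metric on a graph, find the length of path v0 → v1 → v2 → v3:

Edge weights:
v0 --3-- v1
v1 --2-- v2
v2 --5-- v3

Arc length = 3 + 2 + 5 = 10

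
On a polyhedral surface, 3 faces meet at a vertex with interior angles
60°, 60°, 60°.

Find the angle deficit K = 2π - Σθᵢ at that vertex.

Sum of angles = 180°. K = 360° - 180° = 180° = π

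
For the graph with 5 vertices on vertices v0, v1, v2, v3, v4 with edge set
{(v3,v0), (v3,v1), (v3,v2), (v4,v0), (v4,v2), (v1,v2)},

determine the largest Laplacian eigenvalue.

Degrees: deg(v0) = 2, deg(v1) = 2, deg(v2) = 3, deg(v3) = 3, deg(v4) = 2.
L = D − A with rows/columns ordered (v0, v1, v2, v3, v4):
  [ 2,  0,  0, -1, -1]
  [ 0,  2, -1, -1,  0]
  [ 0, -1,  3, -1, -1]
  [-1, -1, -1,  3,  0]
  [-1,  0, -1,  0,  2]
Characteristic polynomial: det(λI − L) = λ(λ² − 5λ + 5)(λ² − 7λ + 11).
Roots: λ = 0; (λ² − 5λ + 5) = 0 ⇒ λ = (5 ± √5)/2 ≈ 1.382, 3.618; (λ² − 7λ + 11) = 0 ⇒ λ = (7 ± √5)/2 ≈ 2.382, 4.618.
(Check: the roots sum (with multiplicity) to 12, matching trace L = Σdeg = 2·6 = 12.)
Laplacian eigenvalues: [0.0, 1.382, 2.382, 3.618, 4.618]. Largest eigenvalue (spectral radius) = 4.618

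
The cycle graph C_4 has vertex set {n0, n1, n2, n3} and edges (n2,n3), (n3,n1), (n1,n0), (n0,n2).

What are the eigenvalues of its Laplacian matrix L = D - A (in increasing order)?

The cycle graph C_n has Laplacian eigenvalues λ_k = 2 − 2cos(2πk/n), k = 0, 1, …, n−1. Here n = 4:
k=0: 2 − 2cos(0) = 0.0; k=1: 2 − 2cos(π/2) = 2.0; k=2: 2 − 2cos(π) = 4.0; k=3: 2 − 2cos(3π/2) = 2.0.
Laplacian eigenvalues (increasing order): [0.0, 2.0, 2.0, 4.0]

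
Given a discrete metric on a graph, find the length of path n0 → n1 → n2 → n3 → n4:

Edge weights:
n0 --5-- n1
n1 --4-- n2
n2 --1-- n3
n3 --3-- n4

Arc length = 5 + 4 + 1 + 3 = 13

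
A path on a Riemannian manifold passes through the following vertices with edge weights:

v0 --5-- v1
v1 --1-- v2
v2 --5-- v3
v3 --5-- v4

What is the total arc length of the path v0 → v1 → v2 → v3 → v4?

Arc length = 5 + 1 + 5 + 5 = 16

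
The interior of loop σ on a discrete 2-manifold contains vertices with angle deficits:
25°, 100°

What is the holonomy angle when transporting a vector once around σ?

Holonomy = total enclosed curvature = 25° + 100° = 125°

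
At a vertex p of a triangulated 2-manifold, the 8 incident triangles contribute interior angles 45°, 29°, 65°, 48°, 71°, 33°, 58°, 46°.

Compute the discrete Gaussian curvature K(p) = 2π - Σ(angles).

Sum of angles = 395°. K = 360° - 395° = -35° = -7π/36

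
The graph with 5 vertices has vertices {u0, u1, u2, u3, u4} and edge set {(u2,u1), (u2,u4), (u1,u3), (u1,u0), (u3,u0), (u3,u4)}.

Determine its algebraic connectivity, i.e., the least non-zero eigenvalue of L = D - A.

Degrees: deg(u0) = 2, deg(u1) = 3, deg(u2) = 2, deg(u3) = 3, deg(u4) = 2.
L = D − A with rows/columns ordered (u0, u1, u2, u3, u4):
  [ 2, -1,  0, -1,  0]
  [-1,  3, -1, -1,  0]
  [ 0, -1,  2,  0, -1]
  [-1, -1,  0,  3, -1]
  [ 0,  0, -1, -1,  2]
Characteristic polynomial: det(λI − L) = λ(λ² − 5λ + 5)(λ² − 7λ + 11).
Roots: λ = 0; (λ² − 5λ + 5) = 0 ⇒ λ = (5 ± √5)/2 ≈ 1.382, 3.618; (λ² − 7λ + 11) = 0 ⇒ λ = (7 ± √5)/2 ≈ 2.382, 4.618.
(Check: the roots sum (with multiplicity) to 12, matching trace L = Σdeg = 2·6 = 12.)
Laplacian eigenvalues: [0.0, 1.382, 2.382, 3.618, 4.618]. Algebraic connectivity (smallest non-zero eigenvalue) = 1.382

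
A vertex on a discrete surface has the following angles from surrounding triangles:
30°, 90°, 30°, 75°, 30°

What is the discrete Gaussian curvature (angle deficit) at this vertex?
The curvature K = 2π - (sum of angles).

Sum of angles = 255°. K = 360° - 255° = 105°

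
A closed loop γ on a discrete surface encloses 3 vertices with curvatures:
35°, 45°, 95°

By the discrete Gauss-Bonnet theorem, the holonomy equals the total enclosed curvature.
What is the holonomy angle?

Holonomy = total enclosed curvature = 35° + 45° + 95° = 175°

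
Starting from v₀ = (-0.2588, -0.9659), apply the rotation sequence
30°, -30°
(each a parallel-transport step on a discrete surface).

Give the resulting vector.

Total rotation: 30° + (-30°) = 0°. Final vector: (-0.2588, -0.9659)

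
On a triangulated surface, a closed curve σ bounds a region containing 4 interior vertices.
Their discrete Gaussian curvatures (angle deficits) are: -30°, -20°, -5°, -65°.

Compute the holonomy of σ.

Holonomy = total enclosed curvature = (-30°) + (-20°) + (-5°) + (-65°) = -120°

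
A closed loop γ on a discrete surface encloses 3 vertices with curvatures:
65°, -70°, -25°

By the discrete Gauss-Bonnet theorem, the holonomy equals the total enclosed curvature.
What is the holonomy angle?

Holonomy = total enclosed curvature = 65° + (-70°) + (-25°) = -30°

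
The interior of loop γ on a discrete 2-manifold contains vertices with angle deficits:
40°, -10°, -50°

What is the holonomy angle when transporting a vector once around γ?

Holonomy = total enclosed curvature = 40° + (-10°) + (-50°) = -20°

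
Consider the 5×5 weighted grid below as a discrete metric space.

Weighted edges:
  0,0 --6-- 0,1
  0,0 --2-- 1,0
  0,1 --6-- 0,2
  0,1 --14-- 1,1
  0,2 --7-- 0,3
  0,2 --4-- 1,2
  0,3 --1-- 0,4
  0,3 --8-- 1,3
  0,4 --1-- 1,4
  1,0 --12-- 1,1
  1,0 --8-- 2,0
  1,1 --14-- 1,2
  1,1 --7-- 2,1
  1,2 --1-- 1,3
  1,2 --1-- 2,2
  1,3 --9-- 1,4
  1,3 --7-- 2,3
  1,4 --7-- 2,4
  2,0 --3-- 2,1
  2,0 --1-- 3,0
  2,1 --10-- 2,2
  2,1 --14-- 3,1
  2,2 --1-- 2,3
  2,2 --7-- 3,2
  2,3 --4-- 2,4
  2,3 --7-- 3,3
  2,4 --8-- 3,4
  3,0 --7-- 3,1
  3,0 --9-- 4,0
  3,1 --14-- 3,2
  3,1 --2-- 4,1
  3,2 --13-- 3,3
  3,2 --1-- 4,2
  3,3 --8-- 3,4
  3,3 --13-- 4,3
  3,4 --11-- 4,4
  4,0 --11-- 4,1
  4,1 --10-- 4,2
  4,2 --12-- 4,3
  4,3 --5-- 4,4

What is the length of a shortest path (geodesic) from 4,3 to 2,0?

Shortest path: 4,3 → 4,2 → 4,1 → 3,1 → 3,0 → 2,0, total weight = 32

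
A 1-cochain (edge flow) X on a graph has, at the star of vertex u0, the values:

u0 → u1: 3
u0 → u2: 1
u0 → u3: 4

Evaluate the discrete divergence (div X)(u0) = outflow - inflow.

Divergence = sum of outgoing flows = 3 + 1 + 4 = 8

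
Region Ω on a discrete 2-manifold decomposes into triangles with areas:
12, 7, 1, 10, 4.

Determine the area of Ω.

12 + 7 + 1 + 10 + 4 = 34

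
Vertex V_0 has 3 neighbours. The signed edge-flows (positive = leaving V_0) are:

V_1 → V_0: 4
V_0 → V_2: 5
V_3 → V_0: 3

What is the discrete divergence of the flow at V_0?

Divergence = sum of outgoing flows = (-4) + 5 + (-3) = -2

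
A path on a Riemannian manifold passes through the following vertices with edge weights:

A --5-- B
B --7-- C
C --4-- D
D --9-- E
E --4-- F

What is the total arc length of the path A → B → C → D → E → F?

Arc length = 5 + 7 + 4 + 9 + 4 = 29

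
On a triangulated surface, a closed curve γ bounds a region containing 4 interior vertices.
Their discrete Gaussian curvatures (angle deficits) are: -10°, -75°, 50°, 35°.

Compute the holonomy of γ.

Holonomy = total enclosed curvature = (-10°) + (-75°) + 50° + 35° = 0°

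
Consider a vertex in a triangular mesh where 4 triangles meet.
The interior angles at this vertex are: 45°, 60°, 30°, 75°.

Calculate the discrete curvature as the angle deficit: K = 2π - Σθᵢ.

Sum of angles = 210°. K = 360° - 210° = 150°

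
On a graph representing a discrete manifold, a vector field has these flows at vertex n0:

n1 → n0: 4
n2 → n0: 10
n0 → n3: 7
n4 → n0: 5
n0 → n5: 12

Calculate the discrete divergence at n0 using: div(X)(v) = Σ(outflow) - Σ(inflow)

Divergence = sum of outgoing flows = (-4) + (-10) + 7 + (-5) + 12 = 0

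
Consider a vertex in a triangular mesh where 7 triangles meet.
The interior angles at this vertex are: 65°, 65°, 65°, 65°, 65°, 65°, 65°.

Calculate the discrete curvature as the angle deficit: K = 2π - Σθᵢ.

Sum of angles = 455°. K = 360° - 455° = -95° = -19π/36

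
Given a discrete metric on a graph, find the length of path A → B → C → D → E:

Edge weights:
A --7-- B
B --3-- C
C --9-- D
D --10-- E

Arc length = 7 + 3 + 9 + 10 = 29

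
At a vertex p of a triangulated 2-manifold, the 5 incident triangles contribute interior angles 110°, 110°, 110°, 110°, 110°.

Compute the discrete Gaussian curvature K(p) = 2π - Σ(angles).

Sum of angles = 550°. K = 360° - 550° = -190° = -19π/18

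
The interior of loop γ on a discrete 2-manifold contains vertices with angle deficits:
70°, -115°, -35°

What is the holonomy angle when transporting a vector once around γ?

Holonomy = total enclosed curvature = 70° + (-115°) + (-35°) = -80°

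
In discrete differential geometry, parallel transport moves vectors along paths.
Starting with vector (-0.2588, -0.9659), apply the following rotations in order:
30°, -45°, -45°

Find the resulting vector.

Total rotation: 30° + (-45°) + (-45°) = -60°. Final vector: (-0.9659, -0.2588)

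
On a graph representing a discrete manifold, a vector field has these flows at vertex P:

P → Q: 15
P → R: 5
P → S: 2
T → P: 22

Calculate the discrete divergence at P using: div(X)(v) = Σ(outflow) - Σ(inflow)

Divergence = sum of outgoing flows = 15 + 5 + 2 + (-22) = 0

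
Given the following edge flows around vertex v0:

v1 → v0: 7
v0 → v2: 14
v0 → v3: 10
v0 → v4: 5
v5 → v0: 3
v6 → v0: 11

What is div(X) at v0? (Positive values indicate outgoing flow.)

Divergence = sum of outgoing flows = (-7) + 14 + 10 + 5 + (-3) + (-11) = 8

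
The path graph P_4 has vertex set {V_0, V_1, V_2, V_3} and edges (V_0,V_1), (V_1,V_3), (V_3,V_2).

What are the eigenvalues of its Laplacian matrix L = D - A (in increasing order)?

The path graph P_n has Laplacian eigenvalues λ_k = 2 − 2cos(kπ/n), k = 0, 1, …, n−1. Here n = 4:
k=0: 2 − 2cos(0) = 0.0; k=1: 2 − 2cos(π/4) = 0.5858; k=2: 2 − 2cos(π/2) = 2.0; k=3: 2 − 2cos(3π/4) = 3.4142.
Laplacian eigenvalues (increasing order): [0.0, 0.5858, 2.0, 3.4142]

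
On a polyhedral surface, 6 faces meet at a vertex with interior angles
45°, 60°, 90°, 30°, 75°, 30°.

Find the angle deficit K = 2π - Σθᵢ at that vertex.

Sum of angles = 330°. K = 360° - 330° = 30°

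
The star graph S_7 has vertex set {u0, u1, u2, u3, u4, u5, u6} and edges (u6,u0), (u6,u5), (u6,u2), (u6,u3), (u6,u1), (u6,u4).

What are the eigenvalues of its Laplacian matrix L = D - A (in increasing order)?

The star S_7 is the complete bipartite graph K_{1,6} (one hub of degree 6, 6 leaves of degree 1). The Laplacian spectrum of K_{p,q} is 0, p (multiplicity q−1), q (multiplicity p−1), p+q. With p = 1, q = 6: 0 once, 1 with multiplicity 5, and 7 once. (Check: trace L = sum of degrees = 12 = 5·1 + 7.)
Laplacian eigenvalues (increasing order): [0.0, 1.0, 1.0, 1.0, 1.0, 1.0, 7.0]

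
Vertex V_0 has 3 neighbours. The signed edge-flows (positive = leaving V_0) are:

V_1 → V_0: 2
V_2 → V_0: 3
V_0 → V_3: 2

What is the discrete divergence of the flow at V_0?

Divergence = sum of outgoing flows = (-2) + (-3) + 2 = -3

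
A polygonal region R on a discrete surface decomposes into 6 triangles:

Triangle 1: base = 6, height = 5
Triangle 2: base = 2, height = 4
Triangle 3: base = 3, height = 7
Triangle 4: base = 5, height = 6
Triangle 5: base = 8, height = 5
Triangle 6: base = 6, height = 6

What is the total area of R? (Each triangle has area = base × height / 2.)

(1/2)×6×5 + (1/2)×2×4 + (1/2)×3×7 + (1/2)×5×6 + (1/2)×8×5 + (1/2)×6×6 = 82.5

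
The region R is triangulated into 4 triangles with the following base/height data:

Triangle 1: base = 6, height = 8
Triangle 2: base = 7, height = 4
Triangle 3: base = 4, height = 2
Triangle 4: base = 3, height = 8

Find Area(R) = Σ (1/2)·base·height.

(1/2)×6×8 + (1/2)×7×4 + (1/2)×4×2 + (1/2)×3×8 = 54.0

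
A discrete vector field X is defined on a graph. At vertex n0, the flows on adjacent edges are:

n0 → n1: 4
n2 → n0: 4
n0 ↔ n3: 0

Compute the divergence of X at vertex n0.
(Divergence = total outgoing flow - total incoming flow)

Divergence = sum of outgoing flows = 4 + (-4) + 0 = 0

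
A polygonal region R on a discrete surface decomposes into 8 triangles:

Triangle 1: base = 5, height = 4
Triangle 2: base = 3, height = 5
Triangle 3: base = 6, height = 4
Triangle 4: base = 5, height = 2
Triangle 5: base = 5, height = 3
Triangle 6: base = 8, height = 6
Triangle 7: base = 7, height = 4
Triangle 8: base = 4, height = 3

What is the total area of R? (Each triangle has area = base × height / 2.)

(1/2)×5×4 + (1/2)×3×5 + (1/2)×6×4 + (1/2)×5×2 + (1/2)×5×3 + (1/2)×8×6 + (1/2)×7×4 + (1/2)×4×3 = 86.0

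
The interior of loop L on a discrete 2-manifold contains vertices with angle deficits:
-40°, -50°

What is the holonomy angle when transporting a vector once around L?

Holonomy = total enclosed curvature = (-40°) + (-50°) = -90°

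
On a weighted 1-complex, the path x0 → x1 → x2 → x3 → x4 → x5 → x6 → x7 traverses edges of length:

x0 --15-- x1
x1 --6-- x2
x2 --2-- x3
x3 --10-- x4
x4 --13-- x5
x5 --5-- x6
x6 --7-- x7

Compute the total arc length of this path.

Arc length = 15 + 6 + 2 + 10 + 13 + 5 + 7 = 58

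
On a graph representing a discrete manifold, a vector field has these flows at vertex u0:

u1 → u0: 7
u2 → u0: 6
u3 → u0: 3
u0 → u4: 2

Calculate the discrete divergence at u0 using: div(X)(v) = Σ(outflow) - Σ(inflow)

Divergence = sum of outgoing flows = (-7) + (-6) + (-3) + 2 = -14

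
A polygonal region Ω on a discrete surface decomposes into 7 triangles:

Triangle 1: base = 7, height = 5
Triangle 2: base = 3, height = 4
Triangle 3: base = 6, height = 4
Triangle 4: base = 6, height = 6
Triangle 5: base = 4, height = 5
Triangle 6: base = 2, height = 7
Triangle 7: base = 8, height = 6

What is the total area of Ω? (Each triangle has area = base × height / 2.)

(1/2)×7×5 + (1/2)×3×4 + (1/2)×6×4 + (1/2)×6×6 + (1/2)×4×5 + (1/2)×2×7 + (1/2)×8×6 = 94.5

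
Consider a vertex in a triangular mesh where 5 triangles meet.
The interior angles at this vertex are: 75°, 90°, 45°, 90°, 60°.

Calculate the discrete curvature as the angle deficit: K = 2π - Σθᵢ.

Sum of angles = 360°. K = 360° - 360° = 0° = 0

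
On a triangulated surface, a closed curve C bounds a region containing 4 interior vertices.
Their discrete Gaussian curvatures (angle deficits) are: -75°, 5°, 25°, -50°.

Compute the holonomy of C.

Holonomy = total enclosed curvature = (-75°) + 5° + 25° + (-50°) = -95°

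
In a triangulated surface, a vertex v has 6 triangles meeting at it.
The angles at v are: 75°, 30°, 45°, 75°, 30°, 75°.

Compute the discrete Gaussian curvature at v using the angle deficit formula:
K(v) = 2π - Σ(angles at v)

Sum of angles = 330°. K = 360° - 330° = 30°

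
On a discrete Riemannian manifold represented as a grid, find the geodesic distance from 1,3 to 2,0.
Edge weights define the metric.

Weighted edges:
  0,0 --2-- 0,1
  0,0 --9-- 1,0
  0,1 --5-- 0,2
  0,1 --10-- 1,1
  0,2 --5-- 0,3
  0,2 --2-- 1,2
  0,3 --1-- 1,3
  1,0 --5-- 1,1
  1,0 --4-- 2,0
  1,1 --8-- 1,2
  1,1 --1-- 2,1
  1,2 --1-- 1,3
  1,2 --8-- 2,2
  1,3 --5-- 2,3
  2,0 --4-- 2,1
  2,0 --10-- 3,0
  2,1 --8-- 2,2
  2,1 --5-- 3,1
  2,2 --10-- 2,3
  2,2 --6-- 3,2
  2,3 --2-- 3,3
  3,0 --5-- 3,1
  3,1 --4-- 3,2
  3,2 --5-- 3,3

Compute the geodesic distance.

Shortest path: 1,3 → 1,2 → 1,1 → 2,1 → 2,0, total weight = 14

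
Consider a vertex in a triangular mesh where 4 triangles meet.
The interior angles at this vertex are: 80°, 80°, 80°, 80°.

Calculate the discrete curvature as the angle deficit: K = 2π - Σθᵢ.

Sum of angles = 320°. K = 360° - 320° = 40°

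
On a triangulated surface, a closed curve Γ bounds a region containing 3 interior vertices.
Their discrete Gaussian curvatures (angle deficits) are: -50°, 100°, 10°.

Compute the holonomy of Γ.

Holonomy = total enclosed curvature = (-50°) + 100° + 10° = 60°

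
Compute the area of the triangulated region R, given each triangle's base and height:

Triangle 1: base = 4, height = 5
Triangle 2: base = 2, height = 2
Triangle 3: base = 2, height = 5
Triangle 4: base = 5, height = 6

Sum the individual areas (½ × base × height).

(1/2)×4×5 + (1/2)×2×2 + (1/2)×2×5 + (1/2)×5×6 = 32.0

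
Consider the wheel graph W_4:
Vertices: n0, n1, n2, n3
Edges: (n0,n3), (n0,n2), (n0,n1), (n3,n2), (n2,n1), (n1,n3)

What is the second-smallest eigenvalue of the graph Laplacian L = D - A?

The wheel W_4 is the join K_1 ∨ C_3 (a hub joined to every vertex of a cycle of length 3). For a join G ∨ H (G on p vertices, H on q vertices) the Laplacian spectrum is 0, p+q, the eigenvalues of L(G) other than one 0 each shifted by +q, and the eigenvalues of L(H) other than one 0 each shifted by +p. With G = K_1 (p = 1, nothing left after dropping its 0) and H = C_3 (q = 3, eigenvalues 2 − 2cos(2πk/3), k = 0, …, 2; drop k = 0), the spectrum of W_4 is 0, 4, and 1 + (2 − 2cos(2πk/3)) = 3 − 2cos(2πk/3) for k = 1, …, 2:
k=1: 3 − 2cos(2π/3) = 4.0; k=2: 3 − 2cos(4π/3) = 4.0.
Laplacian eigenvalues: [0.0, 4.0, 4.0, 4.0]. Algebraic connectivity (smallest non-zero eigenvalue) = 4.0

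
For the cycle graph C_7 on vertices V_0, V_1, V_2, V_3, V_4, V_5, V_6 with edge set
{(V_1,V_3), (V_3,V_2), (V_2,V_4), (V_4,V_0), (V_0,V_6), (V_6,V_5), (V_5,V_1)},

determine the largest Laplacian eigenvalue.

The cycle graph C_n has Laplacian eigenvalues λ_k = 2 − 2cos(2πk/n), k = 0, 1, …, n−1. Here n = 7:
k=0: 2 − 2cos(0) = 0.0; k=1: 2 − 2cos(2π/7) = 0.753; k=2: 2 − 2cos(4π/7) = 2.445; k=3: 2 − 2cos(6π/7) = 3.8019; k=4: 2 − 2cos(8π/7) = 3.8019; k=5: 2 − 2cos(10π/7) = 2.445; k=6: 2 − 2cos(12π/7) = 0.753.
Laplacian eigenvalues: [0.0, 0.753, 0.753, 2.445, 2.445, 3.8019, 3.8019]. Largest eigenvalue (spectral radius) = 3.8019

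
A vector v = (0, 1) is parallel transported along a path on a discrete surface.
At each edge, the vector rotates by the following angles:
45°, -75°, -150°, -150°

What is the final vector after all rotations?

Total rotation: 45° + (-75°) + (-150°) + (-150°) = -330° ≡ 30° (mod 360°). Final vector: (-0.5000, 0.8660)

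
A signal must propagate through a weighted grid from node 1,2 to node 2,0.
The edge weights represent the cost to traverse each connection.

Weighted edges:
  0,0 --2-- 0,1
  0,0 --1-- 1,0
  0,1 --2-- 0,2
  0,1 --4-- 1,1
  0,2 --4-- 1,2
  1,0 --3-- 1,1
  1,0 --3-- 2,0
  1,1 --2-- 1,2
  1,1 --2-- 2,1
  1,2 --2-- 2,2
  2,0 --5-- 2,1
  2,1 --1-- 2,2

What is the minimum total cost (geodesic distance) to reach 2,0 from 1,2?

Shortest path: 1,2 → 2,2 → 2,1 → 2,0, total weight = 8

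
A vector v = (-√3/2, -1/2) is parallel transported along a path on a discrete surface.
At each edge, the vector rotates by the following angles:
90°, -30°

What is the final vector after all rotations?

Total rotation: 90° + (-30°) = 60°. Final vector: (0, -1)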